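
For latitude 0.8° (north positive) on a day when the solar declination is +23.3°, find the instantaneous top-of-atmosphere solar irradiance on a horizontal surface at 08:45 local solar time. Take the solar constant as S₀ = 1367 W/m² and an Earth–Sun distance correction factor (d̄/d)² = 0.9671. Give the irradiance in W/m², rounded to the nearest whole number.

Hour angle H = 15° × (8.75 − 12) = -48.75°.
cos θ_z = sin(0.8°) sin(23.3°) + cos(0.8°) cos(23.3°) cos(-48.75°) = 0.0055 + 0.6055 = 0.6110.
Top-of-atmosphere irradiance = S₀ (d̄/d)² cos θ_z = 1367 × 0.9671 × 0.6110 = 807.76 W/m².

808 W/m²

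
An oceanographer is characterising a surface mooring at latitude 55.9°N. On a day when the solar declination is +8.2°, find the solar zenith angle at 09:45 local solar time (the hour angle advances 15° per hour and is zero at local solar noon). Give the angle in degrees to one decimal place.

54.6°

Hour angle H = 15° × (9.75 − 12) = -33.75°.
cos θ_z = sin φ sin δ + cos φ cos δ cos H = (0.8281)(0.1426) + (0.5606)(0.9898)(0.8315) = 0.5795.
θ_z = arccos(0.5795) = 54.58°.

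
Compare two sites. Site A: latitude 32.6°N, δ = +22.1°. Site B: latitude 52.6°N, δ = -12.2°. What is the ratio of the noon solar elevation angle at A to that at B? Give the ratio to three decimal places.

A: 90° − |32.6 − (22.1)| = 79.50°.
B: 90° − |52.6 − (-12.2)| = 25.20°.
Ratio A/B = 79.5000 / 25.2000 = 3.1548.

3.155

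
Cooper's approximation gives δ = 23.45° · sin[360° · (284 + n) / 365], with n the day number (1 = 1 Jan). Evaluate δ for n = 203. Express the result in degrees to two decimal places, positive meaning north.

360 × (284 + 203) / 365 = 480.329°; sin(480.329°) = 0.8631.
δ = 23.45 × 0.8631 = 20.240° ≈ +20.24°.

+20.24°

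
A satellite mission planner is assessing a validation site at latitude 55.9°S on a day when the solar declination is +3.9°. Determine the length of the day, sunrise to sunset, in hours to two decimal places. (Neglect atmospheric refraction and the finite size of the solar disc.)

11.23 hours

The sunset hour angle satisfies cos H_s = −tan φ tan δ = 0.1007, giving H_s = 84.22°.
Day length = 2 H_s / 15° h⁻¹ = 168.44° / 15 = 11.229 h.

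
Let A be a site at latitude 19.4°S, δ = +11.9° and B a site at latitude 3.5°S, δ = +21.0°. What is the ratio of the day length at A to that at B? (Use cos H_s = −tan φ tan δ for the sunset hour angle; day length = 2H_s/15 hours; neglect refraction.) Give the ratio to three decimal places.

A: H_s = arccos(−tan -19.4° · tan 11.9°) = 85.74°, so 2H_s/15 = 11.4320 h.
B: H_s = arccos(−tan -3.5° · tan 21.0°) = 88.65°, so 2H_s/15 = 11.8200 h.
Ratio A/B = 11.4320 / 11.8200 = 0.9672.

0.967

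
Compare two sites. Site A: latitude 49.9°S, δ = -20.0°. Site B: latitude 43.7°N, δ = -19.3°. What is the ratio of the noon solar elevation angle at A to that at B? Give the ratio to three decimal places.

2.226

A: 90° − |-49.9 − (-20.0)| = 60.10°.
B: 90° − |43.7 − (-19.3)| = 27.00°.
Ratio A/B = 60.1000 / 27.0000 = 2.2259.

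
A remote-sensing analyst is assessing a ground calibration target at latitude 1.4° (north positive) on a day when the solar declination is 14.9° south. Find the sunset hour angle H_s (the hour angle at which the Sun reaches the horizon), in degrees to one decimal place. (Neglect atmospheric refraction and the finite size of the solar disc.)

cos H_s = −tan(1.4°) · tan(-14.9°) = 0.0065, so H_s = arccos(0.0065) = 89.63°.

89.6°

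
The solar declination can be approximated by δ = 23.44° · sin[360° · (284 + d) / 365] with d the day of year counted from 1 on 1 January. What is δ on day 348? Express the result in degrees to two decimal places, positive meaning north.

360 × (284 + 348) / 365 = 623.342°; sin(623.342°) = -0.9933.
δ = 23.44 × -0.9933 = -23.283° ≈ -23.28°.

-23.28°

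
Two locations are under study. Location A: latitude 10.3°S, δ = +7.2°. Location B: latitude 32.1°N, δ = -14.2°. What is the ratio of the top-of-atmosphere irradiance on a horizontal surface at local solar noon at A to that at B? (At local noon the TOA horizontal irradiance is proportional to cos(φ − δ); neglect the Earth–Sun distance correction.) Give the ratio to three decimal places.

A: cos θ_z = cos(-10.3° − (7.2°)) = 0.9537.
B: cos θ_z = cos(32.1° − (-14.2°)) = 0.6909.
Ratio A/B = 0.9537 / 0.6909 = 1.3804.

1.380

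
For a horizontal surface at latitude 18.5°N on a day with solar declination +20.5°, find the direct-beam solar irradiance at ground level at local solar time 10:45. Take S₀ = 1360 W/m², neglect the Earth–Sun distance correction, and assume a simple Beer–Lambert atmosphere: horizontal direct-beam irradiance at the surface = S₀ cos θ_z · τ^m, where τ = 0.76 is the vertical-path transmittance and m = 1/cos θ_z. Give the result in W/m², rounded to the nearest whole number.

971 W/m²

Hour angle H = 15° × (10.75 − 12) = -18.75°.
cos θ_z = sin φ sin δ + cos φ cos δ cos H = (0.3173)(0.3502) + (0.9483)(0.9367)(0.9469) = 0.9522.
Air mass m = 1/cos θ_z = 1/0.9522 = 1.050; τ^m = 0.76^1.050 = 0.7496.
Surface direct beam = 1360 × 0.9522 × 0.7496 = 970.73 W/m².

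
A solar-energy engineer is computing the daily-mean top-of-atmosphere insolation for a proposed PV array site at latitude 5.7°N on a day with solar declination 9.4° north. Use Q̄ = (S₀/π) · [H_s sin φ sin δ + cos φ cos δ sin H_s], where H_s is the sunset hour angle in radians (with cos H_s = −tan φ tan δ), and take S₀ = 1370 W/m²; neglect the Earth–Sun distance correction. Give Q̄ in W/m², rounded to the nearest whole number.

cos H_s = −tan(5.7°) · tan(9.4°) = -0.0165, so H_s = arccos(-0.0165) = 90.95°. In radians, H_s = 1.5874.
H_s sin φ sin δ = 1.5874 × 0.0993 × 0.1633 = 0.0257.
cos φ cos δ sin H_s = 0.9951 × 0.9866 × 0.9999 = 0.9817.
Q̄ = (1370/π) × (0.0257 + 0.9817) = 436.08 × 1.0074 = 439.31 W/m².

439 W/m²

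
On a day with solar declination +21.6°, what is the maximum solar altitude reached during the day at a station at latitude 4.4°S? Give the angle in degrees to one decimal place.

At local solar noon the hour angle is zero, so the elevation is 90° − |φ − δ| = 90° − |-4.4° − (21.6°)| = 90° − 26.0° = 64.0°.

64.0°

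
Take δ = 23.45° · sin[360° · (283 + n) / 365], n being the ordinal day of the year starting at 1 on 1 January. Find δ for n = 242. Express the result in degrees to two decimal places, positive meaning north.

+8.86°

360 × (283 + 242) / 365 = 517.808°; sin(517.808°) = 0.3777.
δ = 23.45 × 0.3777 = 8.857° ≈ +8.86°.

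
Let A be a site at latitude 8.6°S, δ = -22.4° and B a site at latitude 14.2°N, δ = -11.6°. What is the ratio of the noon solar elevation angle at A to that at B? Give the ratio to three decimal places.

A: 90° − |-8.6 − (-22.4)| = 76.20°.
B: 90° − |14.2 − (-11.6)| = 64.20°.
Ratio A/B = 76.2000 / 64.2000 = 1.1869.

1.187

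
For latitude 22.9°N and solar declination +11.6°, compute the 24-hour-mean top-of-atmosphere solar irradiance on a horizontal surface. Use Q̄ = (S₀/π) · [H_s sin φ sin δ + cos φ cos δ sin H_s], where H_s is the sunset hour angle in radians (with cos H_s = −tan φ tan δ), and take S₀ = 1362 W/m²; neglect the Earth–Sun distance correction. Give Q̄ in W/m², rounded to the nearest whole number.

446 W/m²

cos H_s = −tan(22.9°) · tan(11.6°) = -0.0867, so H_s = arccos(-0.0867) = 94.97°. In radians, H_s = 1.6575.
H_s sin φ sin δ = 1.6575 × 0.3891 × 0.2011 = 0.1297.
cos φ cos δ sin H_s = 0.9212 × 0.9796 × 0.9962 = 0.8990.
Q̄ = (1362/π) × (0.1297 + 0.8990) = 433.54 × 1.0287 = 445.98 W/m².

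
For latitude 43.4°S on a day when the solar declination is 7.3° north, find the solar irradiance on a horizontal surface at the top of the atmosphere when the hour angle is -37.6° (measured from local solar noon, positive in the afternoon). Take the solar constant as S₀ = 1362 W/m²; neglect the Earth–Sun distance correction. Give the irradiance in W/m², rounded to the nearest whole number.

659 W/m²

With φ = -43.4°, δ = 7.3°, H = -37.60°: sin φ sin δ = -0.0873, cos φ cos δ cos H = 0.5710, so cos θ_z = 0.4837.
Top-of-atmosphere irradiance = S₀ cos θ_z = 1362 × 0.4837 = 658.80 W/m².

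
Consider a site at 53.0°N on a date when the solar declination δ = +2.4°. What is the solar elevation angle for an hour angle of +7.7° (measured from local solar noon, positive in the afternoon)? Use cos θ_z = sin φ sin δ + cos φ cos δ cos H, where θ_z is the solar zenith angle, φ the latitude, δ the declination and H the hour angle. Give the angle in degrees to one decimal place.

cos θ_z = sin(53.0°) sin(2.4°) + cos(53.0°) cos(2.4°) cos(7.70°) = 0.0334 + 0.5959 = 0.6293.
θ_z = arccos(0.6293) = 51.00°, so the elevation is 90° − 51.00° = 39.00°.

39.0°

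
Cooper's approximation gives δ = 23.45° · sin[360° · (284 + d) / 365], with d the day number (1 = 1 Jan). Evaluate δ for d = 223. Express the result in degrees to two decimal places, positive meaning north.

+15.06°

360 × (284 + 223) / 365 = 500.055°; sin(500.055°) = 0.6421.
δ = 23.45 × 0.6421 = 15.057° ≈ +15.06°.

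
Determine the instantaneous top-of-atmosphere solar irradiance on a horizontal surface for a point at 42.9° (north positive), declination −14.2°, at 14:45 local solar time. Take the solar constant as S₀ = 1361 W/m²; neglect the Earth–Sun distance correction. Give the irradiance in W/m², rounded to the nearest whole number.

499 W/m²

Hour angle H = 15° × (14.75 − 12) = 41.25°.
cos θ_z = sin φ sin δ + cos φ cos δ cos H = (0.6807)(-0.2453) + (0.7325)(0.9694)(0.7518) = 0.3669.
Top-of-atmosphere irradiance = S₀ cos θ_z = 1361 × 0.3669 = 499.35 W/m².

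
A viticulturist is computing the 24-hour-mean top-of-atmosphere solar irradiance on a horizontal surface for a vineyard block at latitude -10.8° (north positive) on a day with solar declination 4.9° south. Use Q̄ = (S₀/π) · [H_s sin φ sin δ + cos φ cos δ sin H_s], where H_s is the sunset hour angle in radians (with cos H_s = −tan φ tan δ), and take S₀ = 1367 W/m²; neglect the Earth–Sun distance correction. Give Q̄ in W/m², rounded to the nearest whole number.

437 W/m²

−tan φ tan δ = −(-0.1908)(-0.0857) = -0.0164; H_s = arccos(-0.0164) = 90.94°. In radians, H_s = 1.5872.
H_s sin φ sin δ = 1.5872 × -0.1874 × -0.0854 = 0.0254.
cos φ cos δ sin H_s = 0.9823 × 0.9963 × 0.9999 = 0.9786.
Q̄ = (1367/π) × (0.0254 + 0.9786) = 435.13 × 1.0040 = 436.87 W/m².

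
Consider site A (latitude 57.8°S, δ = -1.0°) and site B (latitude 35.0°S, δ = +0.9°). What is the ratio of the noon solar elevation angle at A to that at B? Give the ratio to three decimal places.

0.614

A: 90° − |-57.8 − (-1.0)| = 33.20°.
B: 90° − |-35.0 − (0.9)| = 54.10°.
Ratio A/B = 33.2000 / 54.1000 = 0.6137.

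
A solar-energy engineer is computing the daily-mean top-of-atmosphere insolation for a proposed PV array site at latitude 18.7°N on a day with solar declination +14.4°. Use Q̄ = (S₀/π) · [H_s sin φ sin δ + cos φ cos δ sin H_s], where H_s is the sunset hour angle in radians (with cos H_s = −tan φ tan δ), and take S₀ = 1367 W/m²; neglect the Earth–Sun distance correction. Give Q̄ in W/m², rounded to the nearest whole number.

The sunset hour angle satisfies cos H_s = −tan φ tan δ = -0.0869, giving H_s = 94.99°. In radians, H_s = 1.6579.
H_s sin φ sin δ = 1.6579 × 0.3206 × 0.2487 = 0.1322.
cos φ cos δ sin H_s = 0.9472 × 0.9686 × 0.9962 = 0.9140.
Q̄ = (1367/π) × (0.1322 + 0.9140) = 435.13 × 1.0462 = 455.23 W/m².

455 W/m²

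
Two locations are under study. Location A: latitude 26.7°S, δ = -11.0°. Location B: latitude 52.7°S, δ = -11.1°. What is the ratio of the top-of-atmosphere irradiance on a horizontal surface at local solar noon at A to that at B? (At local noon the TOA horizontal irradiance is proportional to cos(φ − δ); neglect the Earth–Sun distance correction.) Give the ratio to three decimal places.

1.287

A: cos θ_z = cos(-26.7° − (-11.0°)) = 0.9627.
B: cos θ_z = cos(-52.7° − (-11.1°)) = 0.7478.
Ratio A/B = 0.9627 / 0.7478 = 1.2874.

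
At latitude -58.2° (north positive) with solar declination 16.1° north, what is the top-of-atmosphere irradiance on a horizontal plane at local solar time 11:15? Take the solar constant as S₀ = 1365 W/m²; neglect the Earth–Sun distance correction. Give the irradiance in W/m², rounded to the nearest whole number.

356 W/m²

Hour angle H = 15° × (11.25 − 12) = -11.25°.
With φ = -58.2°, δ = 16.1°, H = -11.25°: sin φ sin δ = -0.2357, cos φ cos δ cos H = 0.4966, so cos θ_z = 0.2609.
Top-of-atmosphere irradiance = S₀ cos θ_z = 1365 × 0.2609 = 356.13 W/m².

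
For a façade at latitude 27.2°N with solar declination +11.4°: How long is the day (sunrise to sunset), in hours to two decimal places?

12.79 hours

The sunset hour angle satisfies cos H_s = −tan φ tan δ = -0.1036, giving H_s = 95.95°.
Day length = 2 H_s / 15° h⁻¹ = 191.90° / 15 = 12.793 h.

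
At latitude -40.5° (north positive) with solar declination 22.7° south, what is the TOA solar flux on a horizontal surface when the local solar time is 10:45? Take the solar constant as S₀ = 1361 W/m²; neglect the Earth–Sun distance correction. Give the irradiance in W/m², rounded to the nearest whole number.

Hour angle H = 15° × (10.75 − 12) = -18.75°.
cos θ_z = sin(-40.5°) sin(-22.7°) + cos(-40.5°) cos(-22.7°) cos(-18.75°) = 0.2506 + 0.6643 = 0.9149.
Top-of-atmosphere irradiance = S₀ cos θ_z = 1361 × 0.9149 = 1245.18 W/m².

1245 W/m²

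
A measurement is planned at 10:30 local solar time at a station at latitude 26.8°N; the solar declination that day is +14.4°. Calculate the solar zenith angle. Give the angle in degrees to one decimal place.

24.4°

Hour angle H = 15° × (10.5 − 12) = -22.50°.
With φ = 26.8°, δ = 14.4°, H = -22.50°: sin φ sin δ = 0.1121, cos φ cos δ cos H = 0.7987, so cos θ_z = 0.9108.
θ_z = arccos(0.9108) = 24.38°.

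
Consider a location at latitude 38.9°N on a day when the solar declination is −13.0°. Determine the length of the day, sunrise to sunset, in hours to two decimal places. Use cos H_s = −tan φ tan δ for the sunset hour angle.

The sunset hour angle satisfies cos H_s = −tan φ tan δ = 0.1863, giving H_s = 79.26°.
Day length = 2 H_s / 15° h⁻¹ = 158.52° / 15 = 10.568 h.

10.57 hours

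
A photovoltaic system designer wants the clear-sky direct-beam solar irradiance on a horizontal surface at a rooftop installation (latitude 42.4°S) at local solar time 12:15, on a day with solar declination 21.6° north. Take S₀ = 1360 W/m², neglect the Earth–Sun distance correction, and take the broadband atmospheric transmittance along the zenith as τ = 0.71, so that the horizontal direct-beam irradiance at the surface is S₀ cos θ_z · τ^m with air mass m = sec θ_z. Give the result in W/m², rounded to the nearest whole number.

Hour angle H = 15° × (12.25 − 12) = 3.75°.
With φ = -42.4°, δ = 21.6°, H = 3.75°: sin φ sin δ = -0.2482, cos φ cos δ cos H = 0.6851, so cos θ_z = 0.4369.
Air mass m = 1/cos θ_z = 1/0.4369 = 2.289; τ^m = 0.71^2.289 = 0.4566.
Surface direct beam = 1360 × 0.4369 × 0.4566 = 271.30 W/m².

271 W/m²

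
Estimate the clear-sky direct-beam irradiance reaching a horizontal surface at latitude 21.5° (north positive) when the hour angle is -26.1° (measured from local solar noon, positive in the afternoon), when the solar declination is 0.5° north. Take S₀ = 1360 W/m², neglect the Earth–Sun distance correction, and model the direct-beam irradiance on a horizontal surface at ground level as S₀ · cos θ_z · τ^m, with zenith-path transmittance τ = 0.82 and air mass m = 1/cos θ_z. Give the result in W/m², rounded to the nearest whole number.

With φ = 21.5°, δ = 0.5°, H = -26.10°: sin φ sin δ = 0.0032, cos φ cos δ cos H = 0.8355, so cos θ_z = 0.8387.
Air mass m = 1/cos θ_z = 1/0.8387 = 1.192; τ^m = 0.82^1.192 = 0.7893.
Surface direct beam = 1360 × 0.8387 × 0.7893 = 900.30 W/m².

900 W/m²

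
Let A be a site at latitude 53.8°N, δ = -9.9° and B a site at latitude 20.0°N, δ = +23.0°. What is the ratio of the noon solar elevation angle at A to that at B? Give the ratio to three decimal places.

0.302

A: 90° − |53.8 − (-9.9)| = 26.30°.
B: 90° − |20.0 − (23.0)| = 87.00°.
Ratio A/B = 26.3000 / 87.0000 = 0.3023.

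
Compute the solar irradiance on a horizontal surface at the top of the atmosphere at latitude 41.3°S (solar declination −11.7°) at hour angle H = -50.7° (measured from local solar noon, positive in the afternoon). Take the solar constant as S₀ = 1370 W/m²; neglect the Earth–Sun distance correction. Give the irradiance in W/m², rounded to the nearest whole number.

With φ = -41.3°, δ = -11.7°, H = -50.70°: sin φ sin δ = 0.1338, cos φ cos δ cos H = 0.4659, so cos θ_z = 0.5997.
Top-of-atmosphere irradiance = S₀ cos θ_z = 1370 × 0.5997 = 821.59 W/m².

822 W/m²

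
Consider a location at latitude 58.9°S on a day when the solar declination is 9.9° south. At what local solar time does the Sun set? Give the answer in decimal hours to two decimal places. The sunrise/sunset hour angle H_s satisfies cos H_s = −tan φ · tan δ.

The sunset hour angle satisfies cos H_s = −tan φ tan δ = -0.2893, giving H_s = 106.82°.
Sunset is at 12 + H_s/15 = 12 + 7.121 = 19.121 h local solar time.

19.12 h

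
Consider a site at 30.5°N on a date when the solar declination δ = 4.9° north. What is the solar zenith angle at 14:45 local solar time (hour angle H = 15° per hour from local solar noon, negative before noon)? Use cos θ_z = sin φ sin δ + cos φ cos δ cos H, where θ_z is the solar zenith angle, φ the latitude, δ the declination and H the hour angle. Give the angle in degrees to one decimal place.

46.5°

Hour angle H = 15° × (14.75 − 12) = 41.25°.
cos θ_z = sin(30.5°) sin(4.9°) + cos(30.5°) cos(4.9°) cos(41.25°) = 0.0434 + 0.6454 = 0.6888.
θ_z = arccos(0.6888) = 46.46°.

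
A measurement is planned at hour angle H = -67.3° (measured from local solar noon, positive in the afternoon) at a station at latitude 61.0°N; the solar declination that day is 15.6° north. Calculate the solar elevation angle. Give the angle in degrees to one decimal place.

cos θ_z = sin φ sin δ + cos φ cos δ cos H = (0.8746)(0.2689) + (0.4848)(0.9632)(0.3859) = 0.4154.
θ_z = arccos(0.4154) = 65.46°, so the elevation is 90° − 65.46° = 24.54°.

24.5°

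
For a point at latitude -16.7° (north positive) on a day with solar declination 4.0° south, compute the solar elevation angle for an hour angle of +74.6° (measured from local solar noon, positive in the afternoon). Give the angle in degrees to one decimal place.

cos θ_z = sin φ sin δ + cos φ cos δ cos H = (-0.2874)(-0.0698) + (0.9578)(0.9976)(0.2656) = 0.2738.
θ_z = arccos(0.2738) = 74.11°, so the elevation is 90° − 74.11° = 15.89°.

15.9°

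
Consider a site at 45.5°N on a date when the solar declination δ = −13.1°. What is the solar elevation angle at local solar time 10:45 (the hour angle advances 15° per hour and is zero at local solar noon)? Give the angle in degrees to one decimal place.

29.0°

Hour angle H = 15° × (10.75 − 12) = -18.75°.
With φ = 45.5°, δ = -13.1°, H = -18.75°: sin φ sin δ = -0.1617, cos φ cos δ cos H = 0.6464, so cos θ_z = 0.4847.
θ_z = arccos(0.4847) = 61.01°, so the elevation is 90° − 61.01° = 28.99°.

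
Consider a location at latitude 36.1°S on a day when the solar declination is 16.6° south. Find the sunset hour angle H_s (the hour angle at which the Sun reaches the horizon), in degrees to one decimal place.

102.6°

The sunset hour angle satisfies cos H_s = −tan φ tan δ = -0.2174, giving H_s = 102.56°.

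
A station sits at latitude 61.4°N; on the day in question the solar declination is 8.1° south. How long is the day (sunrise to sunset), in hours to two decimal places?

The sunset hour angle satisfies cos H_s = −tan φ tan δ = 0.2610, giving H_s = 74.87°.
Day length = 2 H_s / 15° h⁻¹ = 149.74° / 15 = 9.983 h.

9.98 hours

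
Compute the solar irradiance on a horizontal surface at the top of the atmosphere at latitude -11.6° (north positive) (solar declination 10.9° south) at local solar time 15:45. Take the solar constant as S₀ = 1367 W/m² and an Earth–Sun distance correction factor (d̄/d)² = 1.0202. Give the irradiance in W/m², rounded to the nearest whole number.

798 W/m²

Hour angle H = 15° × (15.75 − 12) = 56.25°.
With φ = -11.6°, δ = -10.9°, H = 56.25°: sin φ sin δ = 0.0380, cos φ cos δ cos H = 0.5344, so cos θ_z = 0.5724.
Top-of-atmosphere irradiance = S₀ (d̄/d)² cos θ_z = 1367 × 1.0202 × 0.5724 = 798.28 W/m².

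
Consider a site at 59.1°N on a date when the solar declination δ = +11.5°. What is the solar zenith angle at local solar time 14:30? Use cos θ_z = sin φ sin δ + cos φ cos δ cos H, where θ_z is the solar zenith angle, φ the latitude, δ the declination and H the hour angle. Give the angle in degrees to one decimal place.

55.2°

Hour angle H = 15° × (14.5 − 12) = 37.50°.
cos θ_z = sin(59.1°) sin(11.5°) + cos(59.1°) cos(11.5°) cos(37.50°) = 0.1711 + 0.3992 = 0.5703.
θ_z = arccos(0.5703) = 55.23°.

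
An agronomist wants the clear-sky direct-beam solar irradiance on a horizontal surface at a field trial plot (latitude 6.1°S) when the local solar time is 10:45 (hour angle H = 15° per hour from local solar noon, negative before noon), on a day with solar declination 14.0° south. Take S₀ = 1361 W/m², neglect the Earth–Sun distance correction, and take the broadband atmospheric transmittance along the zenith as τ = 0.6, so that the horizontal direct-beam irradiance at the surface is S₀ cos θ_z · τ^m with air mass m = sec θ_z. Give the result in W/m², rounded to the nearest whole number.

Hour angle H = 15° × (10.75 − 12) = -18.75°.
cos θ_z = sin φ sin δ + cos φ cos δ cos H = (-0.1063)(-0.2419) + (0.9943)(0.9703)(0.9469) = 0.9393.
Air mass m = 1/cos θ_z = 1/0.9393 = 1.065; τ^m = 0.6^1.065 = 0.5804.
Surface direct beam = 1361 × 0.9393 × 0.5804 = 741.98 W/m².

742 W/m²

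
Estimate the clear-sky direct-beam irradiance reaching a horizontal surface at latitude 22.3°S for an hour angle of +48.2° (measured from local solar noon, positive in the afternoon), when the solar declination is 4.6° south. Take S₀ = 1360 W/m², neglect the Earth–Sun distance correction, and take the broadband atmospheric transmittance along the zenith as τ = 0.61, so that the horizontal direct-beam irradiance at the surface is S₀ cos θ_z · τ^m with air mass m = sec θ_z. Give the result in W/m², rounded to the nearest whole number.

cos θ_z = sin φ sin δ + cos φ cos δ cos H = (-0.3795)(-0.0802) + (0.9252)(0.9968)(0.6665) = 0.6451.
Air mass m = 1/cos θ_z = 1/0.6451 = 1.550; τ^m = 0.61^1.550 = 0.4648.
Surface direct beam = 1360 × 0.6451 × 0.4648 = 407.79 W/m².

408 W/m²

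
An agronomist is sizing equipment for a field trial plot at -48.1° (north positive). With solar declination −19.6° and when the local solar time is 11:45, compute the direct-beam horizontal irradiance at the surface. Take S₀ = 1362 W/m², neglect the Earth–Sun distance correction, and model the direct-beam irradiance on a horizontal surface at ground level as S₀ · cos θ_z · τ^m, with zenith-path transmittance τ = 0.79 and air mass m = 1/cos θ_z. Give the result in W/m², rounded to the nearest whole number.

Hour angle H = 15° × (11.75 − 12) = -3.75°.
cos θ_z = sin(-48.1°) sin(-19.6°) + cos(-48.1°) cos(-19.6°) cos(-3.75°) = 0.2497 + 0.6278 = 0.8775.
Air mass m = 1/cos θ_z = 1/0.8775 = 1.140; τ^m = 0.79^1.140 = 0.7644.
Surface direct beam = 1362 × 0.8775 × 0.7644 = 913.58 W/m².

914 W/m²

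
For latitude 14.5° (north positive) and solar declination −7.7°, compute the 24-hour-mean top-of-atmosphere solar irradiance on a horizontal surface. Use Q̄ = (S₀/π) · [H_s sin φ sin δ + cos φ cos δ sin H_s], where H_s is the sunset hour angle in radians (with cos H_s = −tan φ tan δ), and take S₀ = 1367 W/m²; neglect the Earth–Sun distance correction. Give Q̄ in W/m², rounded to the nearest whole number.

395 W/m²

cos H_s = −tan(14.5°) · tan(-7.7°) = 0.0350, so H_s = arccos(0.0350) = 87.99°. In radians, H_s = 1.5357.
H_s sin φ sin δ = 1.5357 × 0.2504 × -0.1340 = -0.0515.
cos φ cos δ sin H_s = 0.9681 × 0.9910 × 0.9994 = 0.9588.
Q̄ = (1367/π) × (-0.0515 + 0.9588) = 435.13 × 0.9073 = 394.79 W/m².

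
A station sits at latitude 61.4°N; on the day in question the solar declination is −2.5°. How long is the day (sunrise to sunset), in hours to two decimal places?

11.39 hours

cos H_s = −tan(61.4°) · tan(-2.5°) = 0.0801, so H_s = arccos(0.0801) = 85.41°.
Day length = 2 H_s / 15° h⁻¹ = 170.82° / 15 = 11.388 h.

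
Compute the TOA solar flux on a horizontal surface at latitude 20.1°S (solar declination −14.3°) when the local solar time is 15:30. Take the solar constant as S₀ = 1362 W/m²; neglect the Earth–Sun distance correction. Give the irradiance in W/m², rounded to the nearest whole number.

Hour angle H = 15° × (15.5 − 12) = 52.50°.
cos θ_z = sin(-20.1°) sin(-14.3°) + cos(-20.1°) cos(-14.3°) cos(52.50°) = 0.0849 + 0.5540 = 0.6389.
Top-of-atmosphere irradiance = S₀ cos θ_z = 1362 × 0.6389 = 870.18 W/m².

870 W/m²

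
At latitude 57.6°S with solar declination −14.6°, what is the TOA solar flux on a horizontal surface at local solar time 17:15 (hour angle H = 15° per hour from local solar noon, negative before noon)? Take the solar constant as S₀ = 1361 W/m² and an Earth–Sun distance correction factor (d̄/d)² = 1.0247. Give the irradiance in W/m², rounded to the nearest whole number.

438 W/m²

Hour angle H = 15° × (17.25 − 12) = 78.75°.
cos θ_z = sin(-57.6°) sin(-14.6°) + cos(-57.6°) cos(-14.6°) cos(78.75°) = 0.2128 + 0.1012 = 0.3140.
Top-of-atmosphere irradiance = S₀ (d̄/d)² cos θ_z = 1361 × 1.0247 × 0.3140 = 437.91 W/m².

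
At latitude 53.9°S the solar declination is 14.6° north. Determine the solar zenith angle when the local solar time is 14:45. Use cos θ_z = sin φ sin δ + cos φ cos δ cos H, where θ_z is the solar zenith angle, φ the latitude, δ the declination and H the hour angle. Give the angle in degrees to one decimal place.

Hour angle H = 15° × (14.75 − 12) = 41.25°.
cos θ_z = sin(-53.9°) sin(14.6°) + cos(-53.9°) cos(14.6°) cos(41.25°) = -0.2037 + 0.4287 = 0.2250.
θ_z = arccos(0.2250) = 77.00°.

77.0°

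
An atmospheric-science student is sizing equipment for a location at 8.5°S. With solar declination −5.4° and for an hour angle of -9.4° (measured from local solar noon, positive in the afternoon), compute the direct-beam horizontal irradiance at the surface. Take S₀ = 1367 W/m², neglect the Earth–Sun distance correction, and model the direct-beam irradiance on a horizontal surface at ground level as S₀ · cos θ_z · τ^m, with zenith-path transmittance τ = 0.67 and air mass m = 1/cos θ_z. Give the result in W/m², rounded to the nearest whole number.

cos θ_z = sin φ sin δ + cos φ cos δ cos H = (-0.1478)(-0.0941) + (0.9890)(0.9956)(0.9866) = 0.9854.
Air mass m = 1/cos θ_z = 1/0.9854 = 1.015; τ^m = 0.67^1.015 = 0.6660.
Surface direct beam = 1367 × 0.9854 × 0.6660 = 897.13 W/m².

897 W/m²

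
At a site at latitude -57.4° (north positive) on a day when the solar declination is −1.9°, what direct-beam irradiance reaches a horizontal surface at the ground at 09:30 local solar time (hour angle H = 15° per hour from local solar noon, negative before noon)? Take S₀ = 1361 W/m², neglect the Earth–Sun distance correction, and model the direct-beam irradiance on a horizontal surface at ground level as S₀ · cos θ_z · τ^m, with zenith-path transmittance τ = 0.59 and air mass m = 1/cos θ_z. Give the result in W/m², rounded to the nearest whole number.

194 W/m²

Hour angle H = 15° × (9.5 − 12) = -37.50°.
cos θ_z = sin φ sin δ + cos φ cos δ cos H = (-0.8425)(-0.0332) + (0.5388)(0.9995)(0.7934) = 0.4552.
Air mass m = 1/cos θ_z = 1/0.4552 = 2.197; τ^m = 0.59^2.197 = 0.3137.
Surface direct beam = 1361 × 0.4552 × 0.3137 = 194.35 W/m².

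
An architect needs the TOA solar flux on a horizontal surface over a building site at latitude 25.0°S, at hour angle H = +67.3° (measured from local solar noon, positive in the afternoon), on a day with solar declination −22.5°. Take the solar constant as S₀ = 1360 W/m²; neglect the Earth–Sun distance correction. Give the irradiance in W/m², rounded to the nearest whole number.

659 W/m²

cos θ_z = sin(-25.0°) sin(-22.5°) + cos(-25.0°) cos(-22.5°) cos(67.30°) = 0.1617 + 0.3231 = 0.4848.
Top-of-atmosphere irradiance = S₀ cos θ_z = 1360 × 0.4848 = 659.33 W/m².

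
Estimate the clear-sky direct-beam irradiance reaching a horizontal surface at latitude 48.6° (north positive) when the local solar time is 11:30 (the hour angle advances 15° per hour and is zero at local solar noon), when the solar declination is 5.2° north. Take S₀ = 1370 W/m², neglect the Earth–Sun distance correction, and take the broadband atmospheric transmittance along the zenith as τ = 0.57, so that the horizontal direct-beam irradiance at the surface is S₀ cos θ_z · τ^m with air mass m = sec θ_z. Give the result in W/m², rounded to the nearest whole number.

453 W/m²

Hour angle H = 15° × (11.5 − 12) = -7.50°.
cos θ_z = sin φ sin δ + cos φ cos δ cos H = (0.7501)(0.0906) + (0.6613)(0.9959)(0.9914) = 0.7209.
Air mass m = 1/cos θ_z = 1/0.7209 = 1.387; τ^m = 0.57^1.387 = 0.4586.
Surface direct beam = 1370 × 0.7209 × 0.4586 = 452.93 W/m².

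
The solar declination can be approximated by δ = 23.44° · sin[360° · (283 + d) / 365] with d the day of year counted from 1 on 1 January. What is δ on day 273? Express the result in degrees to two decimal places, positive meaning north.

360 × (283 + 273) / 365 = 548.384°; sin(548.384°) = -0.1458.
δ = 23.44 × -0.1458 = -3.418° ≈ -3.42°.

-3.42°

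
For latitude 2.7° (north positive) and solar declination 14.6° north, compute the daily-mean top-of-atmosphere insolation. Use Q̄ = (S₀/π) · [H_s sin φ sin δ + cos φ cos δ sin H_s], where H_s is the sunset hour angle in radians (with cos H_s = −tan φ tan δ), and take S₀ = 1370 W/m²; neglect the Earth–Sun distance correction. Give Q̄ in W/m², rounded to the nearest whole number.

430 W/m²

The sunset hour angle satisfies cos H_s = −tan φ tan δ = -0.0123, giving H_s = 90.70°. In radians, H_s = 1.5830.
H_s sin φ sin δ = 1.5830 × 0.0471 × 0.2521 = 0.0188.
cos φ cos δ sin H_s = 0.9989 × 0.9677 × 0.9999 = 0.9665.
Q̄ = (1370/π) × (0.0188 + 0.9665) = 436.08 × 0.9853 = 429.67 W/m².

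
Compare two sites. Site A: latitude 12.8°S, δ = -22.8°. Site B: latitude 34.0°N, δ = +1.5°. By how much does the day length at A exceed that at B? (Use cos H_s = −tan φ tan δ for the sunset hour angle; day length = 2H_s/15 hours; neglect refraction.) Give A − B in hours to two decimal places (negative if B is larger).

+0.60 h

A: H_s = arccos(−tan -12.8° · tan -22.8°) = 95.48°, so 2H_s/15 = 12.7307 h.
B: H_s = arccos(−tan 34.0° · tan 1.5°) = 91.01°, so 2H_s/15 = 12.1347 h.
A − B = 12.7307 − 12.1347 = 0.5960 h.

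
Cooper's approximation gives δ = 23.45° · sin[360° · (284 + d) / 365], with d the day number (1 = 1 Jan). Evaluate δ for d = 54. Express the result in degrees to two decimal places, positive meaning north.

360 × (284 + 54) / 365 = 333.370°; sin(333.370°) = -0.4482.
δ = 23.45 × -0.4482 = -10.510° ≈ -10.51°.

-10.51°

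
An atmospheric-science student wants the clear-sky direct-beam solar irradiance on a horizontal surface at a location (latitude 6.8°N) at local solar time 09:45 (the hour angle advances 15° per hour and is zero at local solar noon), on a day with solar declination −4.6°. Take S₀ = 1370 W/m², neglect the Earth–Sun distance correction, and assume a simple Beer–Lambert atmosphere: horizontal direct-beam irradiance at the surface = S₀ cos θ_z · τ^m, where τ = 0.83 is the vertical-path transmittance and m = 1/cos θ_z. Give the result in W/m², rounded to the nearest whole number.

886 W/m²

Hour angle H = 15° × (9.75 − 12) = -33.75°.
With φ = 6.8°, δ = -4.6°, H = -33.75°: sin φ sin δ = -0.0095, cos φ cos δ cos H = 0.8230, so cos θ_z = 0.8135.
Air mass m = 1/cos θ_z = 1/0.8135 = 1.229; τ^m = 0.83^1.229 = 0.7953.
Surface direct beam = 1370 × 0.8135 × 0.7953 = 886.36 W/m².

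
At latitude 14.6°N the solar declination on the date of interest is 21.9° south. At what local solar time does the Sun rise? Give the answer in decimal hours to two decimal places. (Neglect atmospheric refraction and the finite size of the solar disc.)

−tan φ tan δ = −(0.2605)(-0.4020) = 0.1047; H_s = arccos(0.1047) = 83.99°.
Sunrise is at 12 − H_s/15 = 12 − 5.599 = 6.401 h local solar time.

6.40 h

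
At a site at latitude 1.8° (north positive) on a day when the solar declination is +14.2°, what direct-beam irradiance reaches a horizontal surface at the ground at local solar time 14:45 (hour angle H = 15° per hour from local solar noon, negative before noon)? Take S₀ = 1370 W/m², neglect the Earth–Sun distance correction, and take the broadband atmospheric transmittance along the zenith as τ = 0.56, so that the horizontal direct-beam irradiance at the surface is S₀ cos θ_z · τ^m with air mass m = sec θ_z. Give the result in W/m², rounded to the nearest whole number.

459 W/m²

Hour angle H = 15° × (14.75 − 12) = 41.25°.
With φ = 1.8°, δ = 14.2°, H = 41.25°: sin φ sin δ = 0.0077, cos φ cos δ cos H = 0.7285, so cos θ_z = 0.7362.
Air mass m = 1/cos θ_z = 1/0.7362 = 1.358; τ^m = 0.56^1.358 = 0.4550.
Surface direct beam = 1370 × 0.7362 × 0.4550 = 458.91 W/m².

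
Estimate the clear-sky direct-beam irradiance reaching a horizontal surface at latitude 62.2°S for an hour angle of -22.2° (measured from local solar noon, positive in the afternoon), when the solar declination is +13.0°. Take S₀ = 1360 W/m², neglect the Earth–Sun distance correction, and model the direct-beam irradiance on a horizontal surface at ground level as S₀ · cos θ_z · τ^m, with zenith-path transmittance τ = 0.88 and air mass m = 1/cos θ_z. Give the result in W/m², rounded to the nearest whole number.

cos θ_z = sin(-62.2°) sin(13.0°) + cos(-62.2°) cos(13.0°) cos(-22.20°) = -0.1990 + 0.4207 = 0.2217.
Air mass m = 1/cos θ_z = 1/0.2217 = 4.511; τ^m = 0.88^4.511 = 0.5618.
Surface direct beam = 1360 × 0.2217 × 0.5618 = 169.39 W/m².

169 W/m²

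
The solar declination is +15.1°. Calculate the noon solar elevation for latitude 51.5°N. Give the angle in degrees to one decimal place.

53.6°

At local solar noon the hour angle is zero, so the elevation is 90° − |φ − δ| = 90° − |51.5° − (15.1°)| = 90° − 36.4° = 53.6°.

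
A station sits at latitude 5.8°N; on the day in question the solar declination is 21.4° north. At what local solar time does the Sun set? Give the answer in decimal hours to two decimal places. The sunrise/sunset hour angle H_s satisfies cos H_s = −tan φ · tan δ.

The sunset hour angle satisfies cos H_s = −tan φ tan δ = -0.0398, giving H_s = 92.28°.
Sunset is at 12 + H_s/15 = 12 + 6.152 = 18.152 h local solar time.

18.15 h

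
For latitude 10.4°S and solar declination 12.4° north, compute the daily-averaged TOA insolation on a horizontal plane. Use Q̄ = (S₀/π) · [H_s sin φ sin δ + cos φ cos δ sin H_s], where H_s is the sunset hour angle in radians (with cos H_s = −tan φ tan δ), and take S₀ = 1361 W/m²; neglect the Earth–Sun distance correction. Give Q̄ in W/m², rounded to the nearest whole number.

390 W/m²

cos H_s = −tan(-10.4°) · tan(12.4°) = 0.0404, so H_s = arccos(0.0404) = 87.68°. In radians, H_s = 1.5303.
H_s sin φ sin δ = 1.5303 × -0.1805 × 0.2147 = -0.0593.
cos φ cos δ sin H_s = 0.9836 × 0.9767 × 0.9992 = 0.9599.
Q̄ = (1361/π) × (-0.0593 + 0.9599) = 433.22 × 0.9006 = 390.16 W/m².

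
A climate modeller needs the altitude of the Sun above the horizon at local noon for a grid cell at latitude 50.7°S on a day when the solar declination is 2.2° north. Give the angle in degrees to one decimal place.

At local solar noon the hour angle is zero, so the elevation is 90° − |φ − δ| = 90° − |-50.7° − (2.2°)| = 90° − 52.9° = 37.1°.

37.1°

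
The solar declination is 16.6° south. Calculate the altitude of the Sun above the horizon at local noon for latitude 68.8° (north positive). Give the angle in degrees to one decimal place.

4.6°

At local solar noon the hour angle is zero, so the elevation is 90° − |φ − δ| = 90° − |68.8° − (-16.6°)| = 90° − 85.4° = 4.6°.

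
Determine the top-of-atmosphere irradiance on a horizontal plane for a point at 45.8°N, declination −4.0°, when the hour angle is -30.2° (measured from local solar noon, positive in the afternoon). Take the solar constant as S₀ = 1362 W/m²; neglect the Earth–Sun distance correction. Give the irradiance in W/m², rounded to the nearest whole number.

cos θ_z = sin φ sin δ + cos φ cos δ cos H = (0.7169)(-0.0698) + (0.6972)(0.9976)(0.8643) = 0.5511.
Top-of-atmosphere irradiance = S₀ cos θ_z = 1362 × 0.5511 = 750.60 W/m².

751 W/m²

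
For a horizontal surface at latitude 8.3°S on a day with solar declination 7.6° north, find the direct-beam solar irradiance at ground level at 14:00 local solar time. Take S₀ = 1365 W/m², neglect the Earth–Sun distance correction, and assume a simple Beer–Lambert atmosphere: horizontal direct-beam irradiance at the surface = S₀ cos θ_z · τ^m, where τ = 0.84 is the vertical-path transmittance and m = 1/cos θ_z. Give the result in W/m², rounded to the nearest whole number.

Hour angle H = 15° × (14 − 12) = 30.00°.
With φ = -8.3°, δ = 7.6°, H = 30.00°: sin φ sin δ = -0.0191, cos φ cos δ cos H = 0.8494, so cos θ_z = 0.8303.
Air mass m = 1/cos θ_z = 1/0.8303 = 1.204; τ^m = 0.84^1.204 = 0.8106.
Surface direct beam = 1365 × 0.8303 × 0.8106 = 918.70 W/m².

919 W/m²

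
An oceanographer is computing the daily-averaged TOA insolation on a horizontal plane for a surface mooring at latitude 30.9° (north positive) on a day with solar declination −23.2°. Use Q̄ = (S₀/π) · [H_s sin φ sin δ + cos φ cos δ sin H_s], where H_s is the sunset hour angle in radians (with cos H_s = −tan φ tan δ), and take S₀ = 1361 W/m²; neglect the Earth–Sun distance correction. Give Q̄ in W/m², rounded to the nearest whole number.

215 W/m²

cos H_s = −tan(30.9°) · tan(-23.2°) = 0.2565, so H_s = arccos(0.2565) = 75.14°. In radians, H_s = 1.3114.
H_s sin φ sin δ = 1.3114 × 0.5135 × -0.3939 = -0.2653.
cos φ cos δ sin H_s = 0.8581 × 0.9191 × 0.9665 = 0.7623.
Q̄ = (1361/π) × (-0.2653 + 0.7623) = 433.22 × 0.4970 = 215.31 W/m².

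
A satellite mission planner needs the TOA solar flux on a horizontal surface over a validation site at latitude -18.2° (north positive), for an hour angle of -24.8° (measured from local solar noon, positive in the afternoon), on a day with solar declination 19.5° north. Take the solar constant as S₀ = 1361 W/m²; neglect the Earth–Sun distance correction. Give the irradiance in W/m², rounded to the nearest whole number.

cos θ_z = sin(-18.2°) sin(19.5°) + cos(-18.2°) cos(19.5°) cos(-24.80°) = -0.1043 + 0.8129 = 0.7086.
Top-of-atmosphere irradiance = S₀ cos θ_z = 1361 × 0.7086 = 964.40 W/m².

964 W/m²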